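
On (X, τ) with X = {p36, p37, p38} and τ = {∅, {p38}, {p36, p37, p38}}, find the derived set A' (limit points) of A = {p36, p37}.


A' = {p36, p37}

For each x ∈ X, list the open sets U ∈ τ with x ∈ U, then check whether U ∩ (A ∖ {x}) ≠ ∅ for every such U.
  x = p36: opens ∋ x are {p36, p37, p38}; each meets A ∖ {p36}, so x IS a limit point.
  x = p37: opens ∋ x are {p36, p37, p38}; each meets A ∖ {p37}, so x IS a limit point.
  x = p38: open {p38} ∋ x has {p38} ∩ (A ∖ {p38}) = ∅, so x is NOT a limit point.
Collecting: A' = {p36, p37}.


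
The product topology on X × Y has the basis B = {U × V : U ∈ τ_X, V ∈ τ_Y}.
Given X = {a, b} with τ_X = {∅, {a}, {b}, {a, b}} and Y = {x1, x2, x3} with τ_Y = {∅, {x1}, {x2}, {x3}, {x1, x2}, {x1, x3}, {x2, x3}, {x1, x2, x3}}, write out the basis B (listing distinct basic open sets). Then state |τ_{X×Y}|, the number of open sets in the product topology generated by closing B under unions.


Basis B = {∅ × ∅, {a} × {x1}, {a} × {x2}, {a} × {x3}, {b} × {x1}, {b} × {x2}, {b} × {x3}, {a} × {x1, x2}, {a} × {x1, x3}, {a, b} × {x1}, {a} × {x2, x3}, {a, b} × {x2}, {a, b} × {x3}, {b} × {x1, x2}, {b} × {x1, x3}, {b} × {x2, x3}, {a} × {x1, x2, x3}, {b} × {x1, x2, x3}, {a, b} × {x1, x2}, {a, b} × {x1, x3}, {a, b} × {x2, x3}, {a, b} × {x1, x2, x3}}; |τ_{X×Y}| = 64.

Enumerate products U × V with U ∈ τ_X, V ∈ τ_Y (deduplicated):
  ∅ × ∅ = {} (∅)
  {a} × {x1} = {(a,x1)}
  {a} × {x2} = {(a,x2)}
  {a} × {x3} = {(a,x3)}
  {b} × {x1} = {(b,x1)}
  {b} × {x2} = {(b,x2)}
  {b} × {x3} = {(b,x3)}
  {a} × {x1, x2} = {(a,x1), (a,x2)}
  {a} × {x1, x3} = {(a,x1), (a,x3)}
  {a, b} × {x1} = {(a,x1), (b,x1)}
  {a} × {x2, x3} = {(a,x2), (a,x3)}
  {a, b} × {x2} = {(a,x2), (b,x2)}
  {a, b} × {x3} = {(a,x3), (b,x3)}
  {b} × {x1, x2} = {(b,x1), (b,x2)}
  {b} × {x1, x3} = {(b,x1), (b,x3)}
  {b} × {x2, x3} = {(b,x2), (b,x3)}
  {a} × {x1, x2, x3} = {(a,x1), (a,x2), (a,x3)}
  {b} × {x1, x2, x3} = {(b,x1), (b,x2), (b,x3)}
  {a, b} × {x1, x2} = {(a,x1), (a,x2), (b,x1), (b,x2)}
  {a, b} × {x1, x3} = {(a,x1), (a,x3), (b,x1), (b,x3)}
  {a, b} × {x2, x3} = {(a,x2), (a,x3), (b,x2), (b,x3)}
  {a, b} × {x1, x2, x3} = {(a,x1), (a,x2), (a,x3), (b,x1), (b,x2), (b,x3)}
These 22 distinct sets form the basis B.
Close under arbitrary unions to get τ_{X×Y}; counting gives |τ_{X×Y}| = 64.


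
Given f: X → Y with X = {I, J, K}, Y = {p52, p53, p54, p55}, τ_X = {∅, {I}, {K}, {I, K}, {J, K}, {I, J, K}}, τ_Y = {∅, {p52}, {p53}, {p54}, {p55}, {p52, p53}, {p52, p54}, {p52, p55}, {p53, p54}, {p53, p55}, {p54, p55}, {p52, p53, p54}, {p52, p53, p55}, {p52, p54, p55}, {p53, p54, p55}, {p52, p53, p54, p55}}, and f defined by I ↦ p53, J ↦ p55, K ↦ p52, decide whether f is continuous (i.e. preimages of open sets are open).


f is NOT continuous.

Compute f^{-1}(U) for each U ∈ τ_Y:
  U = ∅: f^{-1}(U) = ∅ ∈ τ_X ✓.
  U = {p52}: f^{-1}(U) = {K} ∈ τ_X ✓.
  U = {p53}: f^{-1}(U) = {I} ∈ τ_X ✓.
  U = {p54}: f^{-1}(U) = ∅ ∈ τ_X ✓.
  U = {p55}: f^{-1}(U) = {J} ∉ τ_X ✗.
  U = {p52, p53}: f^{-1}(U) = {I, K} ∈ τ_X ✓.
  U = {p52, p54}: f^{-1}(U) = {K} ∈ τ_X ✓.
  U = {p52, p55}: f^{-1}(U) = {J, K} ∈ τ_X ✓.
  U = {p53, p54}: f^{-1}(U) = {I} ∈ τ_X ✓.
  U = {p53, p55}: f^{-1}(U) = {I, J} ∉ τ_X ✗.
  U = {p54, p55}: f^{-1}(U) = {J} ∉ τ_X ✗.
  U = {p52, p53, p54}: f^{-1}(U) = {I, K} ∈ τ_X ✓.
  U = {p52, p53, p55}: f^{-1}(U) = {I, J, K} ∈ τ_X ✓.
  U = {p52, p54, p55}: f^{-1}(U) = {J, K} ∈ τ_X ✓.
  U = {p53, p54, p55}: f^{-1}(U) = {I, J} ∉ τ_X ✗.
  U = {p52, p53, p54, p55}: f^{-1}(U) = {I, J, K} ∈ τ_X ✓.
Found U = {p55} with f^{-1}(U) = {J} not in τ_X. Therefore f is NOT continuous.


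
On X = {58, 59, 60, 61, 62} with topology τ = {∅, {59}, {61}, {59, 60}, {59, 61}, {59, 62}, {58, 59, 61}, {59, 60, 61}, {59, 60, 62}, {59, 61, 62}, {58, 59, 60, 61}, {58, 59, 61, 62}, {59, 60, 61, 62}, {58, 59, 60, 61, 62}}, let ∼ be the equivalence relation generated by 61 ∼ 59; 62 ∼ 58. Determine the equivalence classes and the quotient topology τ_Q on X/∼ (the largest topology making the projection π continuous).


X/∼ = {[58=62], [59=61], [60]}; |τ_Q| = 5.

Equivalence classes: [58=62], [59=61], [60].
Quotient map π: X → X/∼ sends 58 ↦ [58=62], 59 ↦ [59=61], 60 ↦ [60], 61 ↦ [59=61], 62 ↦ [58=62].
For each subset V ⊆ X/∼, compute π^{-1}(V) ⊆ X and check whether π^{-1}(V) ∈ τ. V is open in τ_Q iff π^{-1}(V) ∈ τ.
  V = {}: π^{-1}(V) = ∅ ∈ τ ✓.
  V = {[58=62]}: π^{-1}(V) = {58, 62} ∉ τ ✗.
  V = {[59=61]}: π^{-1}(V) = {59, 61} ∈ τ ✓.
  V = {[58=62], [59=61]}: π^{-1}(V) = {58, 59, 61, 62} ∈ τ ✓.
  V = {[60]}: π^{-1}(V) = {60} ∉ τ ✗.
  V = {[58=62], [60]}: π^{-1}(V) = {58, 60, 62} ∉ τ ✗.
  V = {[59=61], [60]}: π^{-1}(V) = {59, 60, 61} ∈ τ ✓.
  V = {[58=62], [59=61], [60]}: π^{-1}(V) = {58, 59, 60, 61, 62} ∈ τ ✓.
Open sets in the quotient: τ_Q = {{}, {[59=61]}, {[58=62], [59=61]}, {[59=61], [60]}, {[58=62], [59=61], [60]}} (5 elements).


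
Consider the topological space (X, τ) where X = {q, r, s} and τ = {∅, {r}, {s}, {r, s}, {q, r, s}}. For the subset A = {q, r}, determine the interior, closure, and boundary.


int(A) = {r}, cl(A) = {q, r}, ∂A = {q}.

Closed sets in (X, τ) are complements of opens:
  closed(X, τ) = {∅, {q}, {q, r}, {q, s}, {q, r, s}}.
int(A) = ⋃ {U ∈ τ : U ⊆ A}. Opens contained in A: ∅, {r}.
Taking the union of these: int(A) = {r}.
cl(A) = ⋂ {C closed : A ⊆ C}. Closed sets containing A: {q, r}, {q, r, s}.
Intersecting these: cl(A) = {q, r}.
∂A = cl(A) ∖ int(A) = {q, r} ∖ {r} = {q}.


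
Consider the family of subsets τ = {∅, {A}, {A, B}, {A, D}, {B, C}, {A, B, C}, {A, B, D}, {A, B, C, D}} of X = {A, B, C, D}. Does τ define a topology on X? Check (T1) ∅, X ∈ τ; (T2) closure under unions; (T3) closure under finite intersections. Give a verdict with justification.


τ is NOT a topology on X.

Axiom (T1): ∅ ∈ τ? Yes; X ∈ τ? Yes.
Axiom (T2/T3): check pairwise unions and intersections of members of τ.
Counterexample for (T3): {A, B} ∩ {B, C} = {B} ∉ τ. Therefore τ is NOT a topology.


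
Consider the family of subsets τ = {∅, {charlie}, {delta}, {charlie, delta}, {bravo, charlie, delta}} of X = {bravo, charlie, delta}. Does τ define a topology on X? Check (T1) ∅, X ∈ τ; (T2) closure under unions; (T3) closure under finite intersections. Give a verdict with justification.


τ IS a topology on X.

Axiom (T1): ∅ ∈ τ? Yes; X ∈ τ? Yes.
Axiom (T2/T3): check pairwise unions and intersections of members of τ.
All pairwise intersections and unions checked — each lies in τ. Therefore τ satisfies (T1), (T2), (T3): it IS a topology on X.


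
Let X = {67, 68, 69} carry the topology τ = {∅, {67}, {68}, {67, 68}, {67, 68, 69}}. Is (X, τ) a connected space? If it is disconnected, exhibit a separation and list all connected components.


(X, τ) is connected.

Find clopen sets (U ∈ τ with X ∖ U ∈ τ):
  U = ∅, X ∖ U = {67, 68, 69} — both open, so U is clopen.
  U = {67, 68, 69}, X ∖ U = ∅ — both open, so U is clopen.
Only trivial clopens (∅ and X) exist, so (X, τ) is connected.
Compute connected components by grouping points that agree on all clopens:
  component: {67, 68, 69}


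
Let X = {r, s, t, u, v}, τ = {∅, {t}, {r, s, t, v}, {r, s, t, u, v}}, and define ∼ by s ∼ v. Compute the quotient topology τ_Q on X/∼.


X/∼ = {[r], [s=v], [t], [u]}; |τ_Q| = 4.

Equivalence classes: [r], [s=v], [t], [u].
Quotient map π: X → X/∼ sends r ↦ [r], s ↦ [s=v], t ↦ [t], u ↦ [u], v ↦ [s=v].
For each subset V ⊆ X/∼, compute π^{-1}(V) ⊆ X and check whether π^{-1}(V) ∈ τ. V is open in τ_Q iff π^{-1}(V) ∈ τ.
  V = {}: π^{-1}(V) = ∅ ∈ τ ✓.
  V = {[r]}: π^{-1}(V) = {r} ∉ τ ✗.
  V = {[s=v]}: π^{-1}(V) = {s, v} ∉ τ ✗.
  V = {[r], [s=v]}: π^{-1}(V) = {r, s, v} ∉ τ ✗.
  V = {[t]}: π^{-1}(V) = {t} ∈ τ ✓.
  V = {[r], [t]}: π^{-1}(V) = {r, t} ∉ τ ✗.
  V = {[s=v], [t]}: π^{-1}(V) = {s, t, v} ∉ τ ✗.
  V = {[r], [s=v], [t]}: π^{-1}(V) = {r, s, t, v} ∈ τ ✓.
  V = {[u]}: π^{-1}(V) = {u} ∉ τ ✗.
  V = {[r], [u]}: π^{-1}(V) = {r, u} ∉ τ ✗.
  V = {[s=v], [u]}: π^{-1}(V) = {s, u, v} ∉ τ ✗.
  V = {[r], [s=v], [u]}: π^{-1}(V) = {r, s, u, v} ∉ τ ✗.
  V = {[t], [u]}: π^{-1}(V) = {t, u} ∉ τ ✗.
  V = {[r], [t], [u]}: π^{-1}(V) = {r, t, u} ∉ τ ✗.
  V = {[s=v], [t], [u]}: π^{-1}(V) = {s, t, u, v} ∉ τ ✗.
  V = {[r], [s=v], [t], [u]}: π^{-1}(V) = {r, s, t, u, v} ∈ τ ✓.
Open sets in the quotient: τ_Q = {{}, {[t]}, {[r], [s=v], [t]}, {[r], [s=v], [t], [u]}} (4 elements).


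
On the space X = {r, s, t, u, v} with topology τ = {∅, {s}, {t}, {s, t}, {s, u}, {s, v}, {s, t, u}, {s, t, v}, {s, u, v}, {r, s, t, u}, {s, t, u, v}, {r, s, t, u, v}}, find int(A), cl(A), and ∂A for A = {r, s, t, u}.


int(A) = {r, s, t, u}, cl(A) = {r, s, t, u, v}, ∂A = {v}.

Closed sets in (X, τ) are complements of opens:
  closed(X, τ) = {∅, {r}, {v}, {r, t}, {r, u}, {r, v}, {r, t, u}, {r, t, v}, {r, u, v}, {r, s, u, v}, {r, t, u, v}, {r, s, t, u, v}}.
int(A) = ⋃ {U ∈ τ : U ⊆ A}. Opens contained in A: ∅, {s}, {t}, {s, t}, {s, u}, {s, t, u}, {r, s, t, u}.
Taking the union of these: int(A) = {r, s, t, u}.
cl(A) = ⋂ {C closed : A ⊆ C}. Closed sets containing A: {r, s, t, u, v}.
Intersecting these: cl(A) = {r, s, t, u, v}.
∂A = cl(A) ∖ int(A) = {r, s, t, u, v} ∖ {r, s, t, u} = {v}.


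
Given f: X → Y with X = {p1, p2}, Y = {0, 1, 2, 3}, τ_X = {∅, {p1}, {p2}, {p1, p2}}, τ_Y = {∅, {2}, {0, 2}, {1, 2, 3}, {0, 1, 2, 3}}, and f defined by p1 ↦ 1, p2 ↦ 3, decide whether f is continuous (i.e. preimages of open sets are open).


f IS continuous.

Compute f^{-1}(U) for each U ∈ τ_Y:
  U = ∅: f^{-1}(U) = ∅ ∈ τ_X ✓.
  U = {2}: f^{-1}(U) = ∅ ∈ τ_X ✓.
  U = {0, 2}: f^{-1}(U) = ∅ ∈ τ_X ✓.
  U = {1, 2, 3}: f^{-1}(U) = {p1, p2} ∈ τ_X ✓.
  U = {0, 1, 2, 3}: f^{-1}(U) = {p1, p2} ∈ τ_X ✓.
Every preimage lies in τ_X, so f IS continuous.


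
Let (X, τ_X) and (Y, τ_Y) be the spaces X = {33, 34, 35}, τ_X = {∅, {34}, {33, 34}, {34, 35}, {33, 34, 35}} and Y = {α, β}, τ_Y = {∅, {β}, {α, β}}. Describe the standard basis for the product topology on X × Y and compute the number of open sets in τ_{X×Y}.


Basis B = {∅ × ∅, {34} × {β}, {33, 34} × {β}, {34} × {α, β}, {34, 35} × {β}, {33, 34, 35} × {β}, {33, 34} × {α, β}, {34, 35} × {α, β}, {33, 34, 35} × {α, β}}; |τ_{X×Y}| = 14.

Enumerate products U × V with U ∈ τ_X, V ∈ τ_Y (deduplicated):
  ∅ × ∅ = {} (∅)
  {34} × {β} = {(34,β)}
  {33, 34} × {β} = {(33,β), (34,β)}
  {34} × {α, β} = {(34,α), (34,β)}
  {34, 35} × {β} = {(34,β), (35,β)}
  {33, 34, 35} × {β} = {(33,β), (34,β), (35,β)}
  {33, 34} × {α, β} = {(33,α), (33,β), (34,α), (34,β)}
  {34, 35} × {α, β} = {(34,α), (34,β), (35,α), (35,β)}
  {33, 34, 35} × {α, β} = {(33,α), (33,β), (34,α), (34,β), (35,α), (35,β)}
These 9 distinct sets form the basis B.
Close under arbitrary unions to get τ_{X×Y}; counting gives |τ_{X×Y}| = 14.


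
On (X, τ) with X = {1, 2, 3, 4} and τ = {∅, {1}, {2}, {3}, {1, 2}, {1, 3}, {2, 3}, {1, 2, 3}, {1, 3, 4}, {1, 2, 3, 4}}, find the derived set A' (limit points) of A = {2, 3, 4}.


A' = {4}

For each x ∈ X, list the open sets U ∈ τ with x ∈ U, then check whether U ∩ (A ∖ {x}) ≠ ∅ for every such U.
  x = 1: open {1} ∋ x has {1} ∩ (A ∖ {1}) = ∅, so x is NOT a limit point.
  x = 2: open {2} ∋ x has {2} ∩ (A ∖ {2}) = ∅, so x is NOT a limit point.
  x = 3: open {3} ∋ x has {3} ∩ (A ∖ {3}) = ∅, so x is NOT a limit point.
  x = 4: opens ∋ x are {1, 3, 4}, {1, 2, 3, 4}; each meets A ∖ {4}, so x IS a limit point.
Collecting: A' = {4}.


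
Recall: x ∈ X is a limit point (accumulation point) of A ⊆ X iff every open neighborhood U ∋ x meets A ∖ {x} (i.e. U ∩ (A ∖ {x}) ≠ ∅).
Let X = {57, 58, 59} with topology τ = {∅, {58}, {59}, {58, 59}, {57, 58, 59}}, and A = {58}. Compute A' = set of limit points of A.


A' = {57}

For each x ∈ X, list the open sets U ∈ τ with x ∈ U, then check whether U ∩ (A ∖ {x}) ≠ ∅ for every such U.
  x = 57: opens ∋ x are {57, 58, 59}; each meets A ∖ {57}, so x IS a limit point.
  x = 58: open {58} ∋ x has {58} ∩ (A ∖ {58}) = ∅, so x is NOT a limit point.
  x = 59: open {59} ∋ x has {59} ∩ (A ∖ {59}) = ∅, so x is NOT a limit point.
Collecting: A' = {57}.


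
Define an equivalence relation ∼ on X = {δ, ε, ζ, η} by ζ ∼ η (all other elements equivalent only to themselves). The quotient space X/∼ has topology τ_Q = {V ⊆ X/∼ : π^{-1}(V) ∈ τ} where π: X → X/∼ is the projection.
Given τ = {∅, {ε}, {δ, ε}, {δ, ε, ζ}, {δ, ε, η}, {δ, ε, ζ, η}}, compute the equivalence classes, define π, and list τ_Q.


X/∼ = {[δ], [ε], [ζ=η]}; |τ_Q| = 4.

Equivalence classes: [δ], [ε], [ζ=η].
Quotient map π: X → X/∼ sends δ ↦ [δ], ε ↦ [ε], ζ ↦ [ζ=η], η ↦ [ζ=η].
For each subset V ⊆ X/∼, compute π^{-1}(V) ⊆ X and check whether π^{-1}(V) ∈ τ. V is open in τ_Q iff π^{-1}(V) ∈ τ.
  V = {}: π^{-1}(V) = ∅ ∈ τ ✓.
  V = {[δ]}: π^{-1}(V) = {δ} ∉ τ ✗.
  V = {[ε]}: π^{-1}(V) = {ε} ∈ τ ✓.
  V = {[δ], [ε]}: π^{-1}(V) = {δ, ε} ∈ τ ✓.
  V = {[ζ=η]}: π^{-1}(V) = {ζ, η} ∉ τ ✗.
  V = {[δ], [ζ=η]}: π^{-1}(V) = {δ, ζ, η} ∉ τ ✗.
  V = {[ε], [ζ=η]}: π^{-1}(V) = {ε, ζ, η} ∉ τ ✗.
  V = {[δ], [ε], [ζ=η]}: π^{-1}(V) = {δ, ε, ζ, η} ∈ τ ✓.
Open sets in the quotient: τ_Q = {{}, {[ε]}, {[δ], [ε]}, {[δ], [ε], [ζ=η]}} (4 elements).


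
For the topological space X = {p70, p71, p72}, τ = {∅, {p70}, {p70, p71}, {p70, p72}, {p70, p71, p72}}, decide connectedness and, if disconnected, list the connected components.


(X, τ) is connected.

Find clopen sets (U ∈ τ with X ∖ U ∈ τ):
  U = ∅, X ∖ U = {p70, p71, p72} — both open, so U is clopen.
  U = {p70, p71, p72}, X ∖ U = ∅ — both open, so U is clopen.
Only trivial clopens (∅ and X) exist, so (X, τ) is connected.
Compute connected components by grouping points that agree on all clopens:
  component: {p70, p71, p72}


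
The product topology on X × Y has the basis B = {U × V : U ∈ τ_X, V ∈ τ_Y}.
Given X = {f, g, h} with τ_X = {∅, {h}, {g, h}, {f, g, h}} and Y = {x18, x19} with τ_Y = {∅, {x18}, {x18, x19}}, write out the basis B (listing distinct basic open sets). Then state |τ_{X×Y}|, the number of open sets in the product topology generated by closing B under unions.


Basis B = {∅ × ∅, {h} × {x18}, {g, h} × {x18}, {h} × {x18, x19}, {f, g, h} × {x18}, {g, h} × {x18, x19}, {f, g, h} × {x18, x19}}; |τ_{X×Y}| = 10.

Enumerate products U × V with U ∈ τ_X, V ∈ τ_Y (deduplicated):
  ∅ × ∅ = {} (∅)
  {h} × {x18} = {(h,x18)}
  {g, h} × {x18} = {(g,x18), (h,x18)}
  {h} × {x18, x19} = {(h,x18), (h,x19)}
  {f, g, h} × {x18} = {(f,x18), (g,x18), (h,x18)}
  {g, h} × {x18, x19} = {(g,x18), (g,x19), (h,x18), (h,x19)}
  {f, g, h} × {x18, x19} = {(f,x18), (f,x19), (g,x18), (g,x19), (h,x18), (h,x19)}
These 7 distinct sets form the basis B.
Close under arbitrary unions to get τ_{X×Y}; counting gives |τ_{X×Y}| = 10.


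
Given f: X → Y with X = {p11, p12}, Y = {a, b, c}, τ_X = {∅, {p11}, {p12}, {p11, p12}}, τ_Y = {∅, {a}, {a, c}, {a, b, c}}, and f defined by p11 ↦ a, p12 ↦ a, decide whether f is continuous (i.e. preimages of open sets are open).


f IS continuous.

Compute f^{-1}(U) for each U ∈ τ_Y:
  U = ∅: f^{-1}(U) = ∅ ∈ τ_X ✓.
  U = {a}: f^{-1}(U) = {p11, p12} ∈ τ_X ✓.
  U = {a, c}: f^{-1}(U) = {p11, p12} ∈ τ_X ✓.
  U = {a, b, c}: f^{-1}(U) = {p11, p12} ∈ τ_X ✓.
Every preimage lies in τ_X, so f IS continuous.


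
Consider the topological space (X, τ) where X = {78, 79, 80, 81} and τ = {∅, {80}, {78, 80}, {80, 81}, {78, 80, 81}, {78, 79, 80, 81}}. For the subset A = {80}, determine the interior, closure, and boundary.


int(A) = {80}, cl(A) = {78, 79, 80, 81}, ∂A = {78, 79, 81}.

Closed sets in (X, τ) are complements of opens:
  closed(X, τ) = {∅, {79}, {78, 79}, {79, 81}, {78, 79, 81}, {78, 79, 80, 81}}.
int(A) = ⋃ {U ∈ τ : U ⊆ A}. Opens contained in A: ∅, {80}.
Taking the union of these: int(A) = {80}.
cl(A) = ⋂ {C closed : A ⊆ C}. Closed sets containing A: {78, 79, 80, 81}.
Intersecting these: cl(A) = {78, 79, 80, 81}.
∂A = cl(A) ∖ int(A) = {78, 79, 80, 81} ∖ {80} = {78, 79, 81}.


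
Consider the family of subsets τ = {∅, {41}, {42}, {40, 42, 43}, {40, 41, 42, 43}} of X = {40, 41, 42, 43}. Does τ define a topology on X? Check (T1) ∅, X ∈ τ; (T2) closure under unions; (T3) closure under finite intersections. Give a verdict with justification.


τ is NOT a topology on X.

Axiom (T1): ∅ ∈ τ? Yes; X ∈ τ? Yes.
Axiom (T2/T3): check pairwise unions and intersections of members of τ.
Counterexample for (T2): {41} ∪ {42} = {41, 42} ∉ τ. Therefore τ is NOT a topology.


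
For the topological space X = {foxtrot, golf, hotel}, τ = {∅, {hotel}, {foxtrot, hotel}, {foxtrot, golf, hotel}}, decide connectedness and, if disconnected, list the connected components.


(X, τ) is connected.

Find clopen sets (U ∈ τ with X ∖ U ∈ τ):
  U = ∅, X ∖ U = {foxtrot, golf, hotel} — both open, so U is clopen.
  U = {foxtrot, golf, hotel}, X ∖ U = ∅ — both open, so U is clopen.
Only trivial clopens (∅ and X) exist, so (X, τ) is connected.
Compute connected components by grouping points that agree on all clopens:
  component: {foxtrot, golf, hotel}


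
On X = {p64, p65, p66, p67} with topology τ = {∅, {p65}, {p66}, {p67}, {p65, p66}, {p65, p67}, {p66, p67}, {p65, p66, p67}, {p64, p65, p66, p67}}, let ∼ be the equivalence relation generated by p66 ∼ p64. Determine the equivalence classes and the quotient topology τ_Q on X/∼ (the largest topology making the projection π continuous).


X/∼ = {[p64=p66], [p65], [p67]}; |τ_Q| = 5.

Equivalence classes: [p64=p66], [p65], [p67].
Quotient map π: X → X/∼ sends p64 ↦ [p64=p66], p65 ↦ [p65], p66 ↦ [p64=p66], p67 ↦ [p67].
For each subset V ⊆ X/∼, compute π^{-1}(V) ⊆ X and check whether π^{-1}(V) ∈ τ. V is open in τ_Q iff π^{-1}(V) ∈ τ.
  V = {}: π^{-1}(V) = ∅ ∈ τ ✓.
  V = {[p64=p66]}: π^{-1}(V) = {p64, p66} ∉ τ ✗.
  V = {[p65]}: π^{-1}(V) = {p65} ∈ τ ✓.
  V = {[p64=p66], [p65]}: π^{-1}(V) = {p64, p65, p66} ∉ τ ✗.
  V = {[p67]}: π^{-1}(V) = {p67} ∈ τ ✓.
  V = {[p64=p66], [p67]}: π^{-1}(V) = {p64, p66, p67} ∉ τ ✗.
  V = {[p65], [p67]}: π^{-1}(V) = {p65, p67} ∈ τ ✓.
  V = {[p64=p66], [p65], [p67]}: π^{-1}(V) = {p64, p65, p66, p67} ∈ τ ✓.
Open sets in the quotient: τ_Q = {{}, {[p65]}, {[p67]}, {[p65], [p67]}, {[p64=p66], [p65], [p67]}} (5 elements).


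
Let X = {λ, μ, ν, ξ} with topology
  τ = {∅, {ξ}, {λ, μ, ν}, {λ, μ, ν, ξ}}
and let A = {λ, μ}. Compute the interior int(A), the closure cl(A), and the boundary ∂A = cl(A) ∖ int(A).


int(A) = ∅, cl(A) = {λ, μ, ν}, ∂A = {λ, μ, ν}.

Closed sets in (X, τ) are complements of opens:
  closed(X, τ) = {∅, {ξ}, {λ, μ, ν}, {λ, μ, ν, ξ}}.
int(A) = ⋃ {U ∈ τ : U ⊆ A}. Opens contained in A: ∅.
Taking the union of these: int(A) = ∅.
cl(A) = ⋂ {C closed : A ⊆ C}. Closed sets containing A: {λ, μ, ν}, {λ, μ, ν, ξ}.
Intersecting these: cl(A) = {λ, μ, ν}.
∂A = cl(A) ∖ int(A) = {λ, μ, ν} ∖ ∅ = {λ, μ, ν}.


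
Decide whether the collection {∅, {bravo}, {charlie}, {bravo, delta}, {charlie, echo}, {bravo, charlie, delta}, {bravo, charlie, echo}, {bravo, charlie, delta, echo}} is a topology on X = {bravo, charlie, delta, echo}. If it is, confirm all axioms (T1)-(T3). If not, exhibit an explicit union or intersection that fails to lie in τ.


τ is NOT a topology on X.

Axiom (T1): ∅ ∈ τ? Yes; X ∈ τ? Yes.
Axiom (T2/T3): check pairwise unions and intersections of members of τ.
Counterexample for (T2): {bravo} ∪ {charlie} = {bravo, charlie} ∉ τ. Therefore τ is NOT a topology.


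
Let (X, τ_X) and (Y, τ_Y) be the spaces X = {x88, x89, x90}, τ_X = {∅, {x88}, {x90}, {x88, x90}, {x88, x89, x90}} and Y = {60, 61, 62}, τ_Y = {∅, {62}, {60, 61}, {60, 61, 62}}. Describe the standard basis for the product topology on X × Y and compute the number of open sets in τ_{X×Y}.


Basis B = {∅ × ∅, {x88} × {62}, {x90} × {62}, {x88} × {60, 61}, {x88, x90} × {62}, {x90} × {60, 61}, {x88} × {60, 61, 62}, {x88, x89, x90} × {62}, {x90} × {60, 61, 62}, {x88, x90} × {60, 61}, {x88, x90} × {60, 61, 62}, {x88, x89, x90} × {60, 61}, {x88, x89, x90} × {60, 61, 62}}; |τ_{X×Y}| = 25.

Enumerate products U × V with U ∈ τ_X, V ∈ τ_Y (deduplicated):
  ∅ × ∅ = {} (∅)
  {x88} × {62} = {(x88,62)}
  {x90} × {62} = {(x90,62)}
  {x88} × {60, 61} = {(x88,60), (x88,61)}
  {x88, x90} × {62} = {(x88,62), (x90,62)}
  {x90} × {60, 61} = {(x90,60), (x90,61)}
  {x88} × {60, 61, 62} = {(x88,60), (x88,61), (x88,62)}
  {x88, x89, x90} × {62} = {(x88,62), (x89,62), (x90,62)}
  {x90} × {60, 61, 62} = {(x90,60), (x90,61), (x90,62)}
  {x88, x90} × {60, 61} = {(x88,60), (x88,61), (x90,60), (x90,61)}
  {x88, x90} × {60, 61, 62} = {(x88,60), (x88,61), (x88,62), (x90,60), (x90,61), (x90,62)}
  {x88, x89, x90} × {60, 61} = {(x88,60), (x88,61), (x89,60), (x89,61), (x90,60), (x90,61)}
  {x88, x89, x90} × {60, 61, 62} = {(x88,60), (x88,61), (x88,62), (x89,60), (x89,61), (x89,62), (x90,60), (x90,61), (x90,62)}
These 13 distinct sets form the basis B.
Close under arbitrary unions to get τ_{X×Y}; counting gives |τ_{X×Y}| = 25.


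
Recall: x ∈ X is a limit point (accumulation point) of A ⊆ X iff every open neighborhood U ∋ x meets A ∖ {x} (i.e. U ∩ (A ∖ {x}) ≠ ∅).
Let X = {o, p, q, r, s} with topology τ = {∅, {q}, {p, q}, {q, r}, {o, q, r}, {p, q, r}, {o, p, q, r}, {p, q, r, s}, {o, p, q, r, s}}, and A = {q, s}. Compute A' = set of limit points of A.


A' = {o, p, r, s}

For each x ∈ X, list the open sets U ∈ τ with x ∈ U, then check whether U ∩ (A ∖ {x}) ≠ ∅ for every such U.
  x = o: opens ∋ x are {o, q, r}, {o, p, q, r}, {o, p, q, r, s}; each meets A ∖ {o}, so x IS a limit point.
  x = p: opens ∋ x are {p, q}, {p, q, r}, {o, p, q, r}, {p, q, r, s}, {o, p, q, r, s}; each meets A ∖ {p}, so x IS a limit point.
  x = q: open {q} ∋ x has {q} ∩ (A ∖ {q}) = ∅, so x is NOT a limit point.
  x = r: opens ∋ x are {q, r}, {o, q, r}, {p, q, r}, {o, p, q, r}, {p, q, r, s}, {o, p, q, r, s}; each meets A ∖ {r}, so x IS a limit point.
  x = s: opens ∋ x are {p, q, r, s}, {o, p, q, r, s}; each meets A ∖ {s}, so x IS a limit point.
Collecting: A' = {o, p, r, s}.


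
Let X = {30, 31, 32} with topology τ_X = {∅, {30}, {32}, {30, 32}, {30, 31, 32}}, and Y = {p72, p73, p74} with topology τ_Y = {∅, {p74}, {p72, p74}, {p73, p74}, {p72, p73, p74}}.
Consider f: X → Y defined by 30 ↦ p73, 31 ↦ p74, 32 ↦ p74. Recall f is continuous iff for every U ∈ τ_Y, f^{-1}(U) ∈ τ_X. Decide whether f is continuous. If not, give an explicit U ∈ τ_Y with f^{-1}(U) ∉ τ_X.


f is NOT continuous.

Compute f^{-1}(U) for each U ∈ τ_Y:
  U = ∅: f^{-1}(U) = ∅ ∈ τ_X ✓.
  U = {p74}: f^{-1}(U) = {31, 32} ∉ τ_X ✗.
  U = {p72, p74}: f^{-1}(U) = {31, 32} ∉ τ_X ✗.
  U = {p73, p74}: f^{-1}(U) = {30, 31, 32} ∈ τ_X ✓.
  U = {p72, p73, p74}: f^{-1}(U) = {30, 31, 32} ∈ τ_X ✓.
Found U = {p74} with f^{-1}(U) = {31, 32} not in τ_X. Therefore f is NOT continuous.


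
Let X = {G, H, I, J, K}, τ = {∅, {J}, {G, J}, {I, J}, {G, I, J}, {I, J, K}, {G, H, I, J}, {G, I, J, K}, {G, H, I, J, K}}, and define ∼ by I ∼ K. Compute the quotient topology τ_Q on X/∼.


X/∼ = {[G], [H], [I=K], [J]}; |τ_Q| = 6.

Equivalence classes: [G], [H], [I=K], [J].
Quotient map π: X → X/∼ sends G ↦ [G], H ↦ [H], I ↦ [I=K], J ↦ [J], K ↦ [I=K].
For each subset V ⊆ X/∼, compute π^{-1}(V) ⊆ X and check whether π^{-1}(V) ∈ τ. V is open in τ_Q iff π^{-1}(V) ∈ τ.
  V = {}: π^{-1}(V) = ∅ ∈ τ ✓.
  V = {[G]}: π^{-1}(V) = {G} ∉ τ ✗.
  V = {[H]}: π^{-1}(V) = {H} ∉ τ ✗.
  V = {[G], [H]}: π^{-1}(V) = {G, H} ∉ τ ✗.
  V = {[I=K]}: π^{-1}(V) = {I, K} ∉ τ ✗.
  V = {[G], [I=K]}: π^{-1}(V) = {G, I, K} ∉ τ ✗.
  V = {[H], [I=K]}: π^{-1}(V) = {H, I, K} ∉ τ ✗.
  V = {[G], [H], [I=K]}: π^{-1}(V) = {G, H, I, K} ∉ τ ✗.
  V = {[J]}: π^{-1}(V) = {J} ∈ τ ✓.
  V = {[G], [J]}: π^{-1}(V) = {G, J} ∈ τ ✓.
  V = {[H], [J]}: π^{-1}(V) = {H, J} ∉ τ ✗.
  V = {[G], [H], [J]}: π^{-1}(V) = {G, H, J} ∉ τ ✗.
  V = {[I=K], [J]}: π^{-1}(V) = {I, J, K} ∈ τ ✓.
  V = {[G], [I=K], [J]}: π^{-1}(V) = {G, I, J, K} ∈ τ ✓.
  V = {[H], [I=K], [J]}: π^{-1}(V) = {H, I, J, K} ∉ τ ✗.
  V = {[G], [H], [I=K], [J]}: π^{-1}(V) = {G, H, I, J, K} ∈ τ ✓.
Open sets in the quotient: τ_Q = {{}, {[J]}, {[G], [J]}, {[I=K], [J]}, {[G], [I=K], [J]}, {[G], [H], [I=K], [J]}} (6 elements).


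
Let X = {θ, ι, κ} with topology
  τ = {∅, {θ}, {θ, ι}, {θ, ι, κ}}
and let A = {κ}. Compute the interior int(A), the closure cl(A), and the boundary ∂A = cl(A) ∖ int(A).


int(A) = ∅, cl(A) = {κ}, ∂A = {κ}.

Closed sets in (X, τ) are complements of opens:
  closed(X, τ) = {∅, {κ}, {ι, κ}, {θ, ι, κ}}.
int(A) = ⋃ {U ∈ τ : U ⊆ A}. Opens contained in A: ∅.
Taking the union of these: int(A) = ∅.
cl(A) = ⋂ {C closed : A ⊆ C}. Closed sets containing A: {κ}, {ι, κ}, {θ, ι, κ}.
Intersecting these: cl(A) = {κ}.
∂A = cl(A) ∖ int(A) = {κ} ∖ ∅ = {κ}.


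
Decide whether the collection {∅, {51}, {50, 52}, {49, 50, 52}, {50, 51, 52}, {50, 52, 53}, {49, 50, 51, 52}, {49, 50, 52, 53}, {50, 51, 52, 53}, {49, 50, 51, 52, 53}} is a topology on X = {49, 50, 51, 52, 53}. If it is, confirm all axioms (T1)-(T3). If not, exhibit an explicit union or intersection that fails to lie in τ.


τ IS a topology on X.

Axiom (T1): ∅ ∈ τ? Yes; X ∈ τ? Yes.
Axiom (T2/T3): check pairwise unions and intersections of members of τ.
All pairwise intersections and unions checked — each lies in τ. Therefore τ satisfies (T1), (T2), (T3): it IS a topology on X.


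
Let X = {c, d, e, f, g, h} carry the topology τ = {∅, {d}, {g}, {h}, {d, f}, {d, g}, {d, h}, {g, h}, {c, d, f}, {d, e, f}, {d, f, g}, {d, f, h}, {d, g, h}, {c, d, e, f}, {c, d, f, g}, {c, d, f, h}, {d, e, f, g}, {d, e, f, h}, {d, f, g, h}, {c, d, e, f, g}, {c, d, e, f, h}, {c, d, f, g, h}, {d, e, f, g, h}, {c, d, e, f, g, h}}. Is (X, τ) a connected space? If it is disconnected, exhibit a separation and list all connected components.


(X, τ) is disconnected; components = [{g}, {h}, {c, d, e, f}].

Find clopen sets (U ∈ τ with X ∖ U ∈ τ):
  U = ∅, X ∖ U = {c, d, e, f, g, h} — both open, so U is clopen.
  U = {g}, X ∖ U = {c, d, e, f, h} — both open, so U is clopen.
  U = {h}, X ∖ U = {c, d, e, f, g} — both open, so U is clopen.
  U = {g, h}, X ∖ U = {c, d, e, f} — both open, so U is clopen.
  U = {c, d, e, f}, X ∖ U = {g, h} — both open, so U is clopen.
  U = {c, d, e, f, g}, X ∖ U = {h} — both open, so U is clopen.
  U = {c, d, e, f, h}, X ∖ U = {g} — both open, so U is clopen.
  U = {c, d, e, f, g, h}, X ∖ U = ∅ — both open, so U is clopen.
Nontrivial clopen(s) exist: e.g. {c, d, e, f, g}. So (X, τ) is disconnected.
Compute connected components by grouping points that agree on all clopens:
  component: {g}
  component: {h}
  component: {c, d, e, f}


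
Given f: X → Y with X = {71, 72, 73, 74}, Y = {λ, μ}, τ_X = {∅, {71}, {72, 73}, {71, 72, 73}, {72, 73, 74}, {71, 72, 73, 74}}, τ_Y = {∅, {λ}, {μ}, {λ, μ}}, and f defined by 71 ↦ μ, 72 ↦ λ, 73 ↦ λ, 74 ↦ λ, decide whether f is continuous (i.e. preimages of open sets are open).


f IS continuous.

Compute f^{-1}(U) for each U ∈ τ_Y:
  U = ∅: f^{-1}(U) = ∅ ∈ τ_X ✓.
  U = {λ}: f^{-1}(U) = {72, 73, 74} ∈ τ_X ✓.
  U = {μ}: f^{-1}(U) = {71} ∈ τ_X ✓.
  U = {λ, μ}: f^{-1}(U) = {71, 72, 73, 74} ∈ τ_X ✓.
Every preimage lies in τ_X, so f IS continuous.


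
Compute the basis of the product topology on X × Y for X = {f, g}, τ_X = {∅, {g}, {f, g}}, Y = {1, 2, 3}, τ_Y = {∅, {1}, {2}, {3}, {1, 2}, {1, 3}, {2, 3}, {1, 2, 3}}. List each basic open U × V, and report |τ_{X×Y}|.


Basis B = {∅ × ∅, {g} × {1}, {g} × {2}, {g} × {3}, {f, g} × {1}, {f, g} × {2}, {f, g} × {3}, {g} × {1, 2}, {g} × {1, 3}, {g} × {2, 3}, {g} × {1, 2, 3}, {f, g} × {1, 2}, {f, g} × {1, 3}, {f, g} × {2, 3}, {f, g} × {1, 2, 3}}; |τ_{X×Y}| = 27.

Enumerate products U × V with U ∈ τ_X, V ∈ τ_Y (deduplicated):
  ∅ × ∅ = {} (∅)
  {g} × {1} = {(g,1)}
  {g} × {2} = {(g,2)}
  {g} × {3} = {(g,3)}
  {f, g} × {1} = {(f,1), (g,1)}
  {f, g} × {2} = {(f,2), (g,2)}
  {f, g} × {3} = {(f,3), (g,3)}
  {g} × {1, 2} = {(g,1), (g,2)}
  {g} × {1, 3} = {(g,1), (g,3)}
  {g} × {2, 3} = {(g,2), (g,3)}
  {g} × {1, 2, 3} = {(g,1), (g,2), (g,3)}
  {f, g} × {1, 2} = {(f,1), (f,2), (g,1), (g,2)}
  {f, g} × {1, 3} = {(f,1), (f,3), (g,1), (g,3)}
  {f, g} × {2, 3} = {(f,2), (f,3), (g,2), (g,3)}
  {f, g} × {1, 2, 3} = {(f,1), (f,2), (f,3), (g,1), (g,2), (g,3)}
These 15 distinct sets form the basis B.
Close under arbitrary unions to get τ_{X×Y}; counting gives |τ_{X×Y}| = 27.


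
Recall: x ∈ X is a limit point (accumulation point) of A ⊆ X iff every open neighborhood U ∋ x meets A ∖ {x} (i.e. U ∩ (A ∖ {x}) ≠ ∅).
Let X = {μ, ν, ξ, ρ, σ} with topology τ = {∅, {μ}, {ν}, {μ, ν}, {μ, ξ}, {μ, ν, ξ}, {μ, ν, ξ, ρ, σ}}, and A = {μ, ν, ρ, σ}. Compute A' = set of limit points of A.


A' = {ξ, ρ, σ}

For each x ∈ X, list the open sets U ∈ τ with x ∈ U, then check whether U ∩ (A ∖ {x}) ≠ ∅ for every such U.
  x = μ: open {μ} ∋ x has {μ} ∩ (A ∖ {μ}) = ∅, so x is NOT a limit point.
  x = ν: open {ν} ∋ x has {ν} ∩ (A ∖ {ν}) = ∅, so x is NOT a limit point.
  x = ξ: opens ∋ x are {μ, ξ}, {μ, ν, ξ}, {μ, ν, ξ, ρ, σ}; each meets A ∖ {ξ}, so x IS a limit point.
  x = ρ: opens ∋ x are {μ, ν, ξ, ρ, σ}; each meets A ∖ {ρ}, so x IS a limit point.
  x = σ: opens ∋ x are {μ, ν, ξ, ρ, σ}; each meets A ∖ {σ}, so x IS a limit point.
Collecting: A' = {ξ, ρ, σ}.


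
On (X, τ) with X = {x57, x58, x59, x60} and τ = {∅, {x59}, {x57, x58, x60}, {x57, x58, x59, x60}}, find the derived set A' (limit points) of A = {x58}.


A' = {x57, x60}

For each x ∈ X, list the open sets U ∈ τ with x ∈ U, then check whether U ∩ (A ∖ {x}) ≠ ∅ for every such U.
  x = x57: opens ∋ x are {x57, x58, x60}, {x57, x58, x59, x60}; each meets A ∖ {x57}, so x IS a limit point.
  x = x58: open {x57, x58, x60} ∋ x has {x57, x58, x60} ∩ (A ∖ {x58}) = ∅, so x is NOT a limit point.
  x = x59: open {x59} ∋ x has {x59} ∩ (A ∖ {x59}) = ∅, so x is NOT a limit point.
  x = x60: opens ∋ x are {x57, x58, x60}, {x57, x58, x59, x60}; each meets A ∖ {x60}, so x IS a limit point.
Collecting: A' = {x57, x60}.


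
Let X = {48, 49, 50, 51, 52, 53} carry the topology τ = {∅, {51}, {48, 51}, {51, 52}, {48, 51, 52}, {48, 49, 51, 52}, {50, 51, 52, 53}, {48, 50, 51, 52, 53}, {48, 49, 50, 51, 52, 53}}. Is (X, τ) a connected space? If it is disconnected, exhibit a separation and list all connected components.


(X, τ) is connected.

Find clopen sets (U ∈ τ with X ∖ U ∈ τ):
  U = ∅, X ∖ U = {48, 49, 50, 51, 52, 53} — both open, so U is clopen.
  U = {48, 49, 50, 51, 52, 53}, X ∖ U = ∅ — both open, so U is clopen.
Only trivial clopens (∅ and X) exist, so (X, τ) is connected.
Compute connected components by grouping points that agree on all clopens:
  component: {48, 49, 50, 51, 52, 53}


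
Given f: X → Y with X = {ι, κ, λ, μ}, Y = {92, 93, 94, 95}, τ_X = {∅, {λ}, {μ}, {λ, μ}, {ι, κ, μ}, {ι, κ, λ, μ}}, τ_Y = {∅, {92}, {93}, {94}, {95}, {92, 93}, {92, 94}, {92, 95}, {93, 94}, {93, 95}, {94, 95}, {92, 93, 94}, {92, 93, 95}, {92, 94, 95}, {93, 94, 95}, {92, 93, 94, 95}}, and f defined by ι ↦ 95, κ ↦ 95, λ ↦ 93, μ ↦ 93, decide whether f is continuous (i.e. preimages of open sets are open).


f is NOT continuous.

Compute f^{-1}(U) for each U ∈ τ_Y:
  U = ∅: f^{-1}(U) = ∅ ∈ τ_X ✓.
  U = {92}: f^{-1}(U) = ∅ ∈ τ_X ✓.
  U = {93}: f^{-1}(U) = {λ, μ} ∈ τ_X ✓.
  U = {94}: f^{-1}(U) = ∅ ∈ τ_X ✓.
  U = {95}: f^{-1}(U) = {ι, κ} ∉ τ_X ✗.
  U = {92, 93}: f^{-1}(U) = {λ, μ} ∈ τ_X ✓.
  U = {92, 94}: f^{-1}(U) = ∅ ∈ τ_X ✓.
  U = {92, 95}: f^{-1}(U) = {ι, κ} ∉ τ_X ✗.
  U = {93, 94}: f^{-1}(U) = {λ, μ} ∈ τ_X ✓.
  U = {93, 95}: f^{-1}(U) = {ι, κ, λ, μ} ∈ τ_X ✓.
  U = {94, 95}: f^{-1}(U) = {ι, κ} ∉ τ_X ✗.
  U = {92, 93, 94}: f^{-1}(U) = {λ, μ} ∈ τ_X ✓.
  U = {92, 93, 95}: f^{-1}(U) = {ι, κ, λ, μ} ∈ τ_X ✓.
  U = {92, 94, 95}: f^{-1}(U) = {ι, κ} ∉ τ_X ✗.
  U = {93, 94, 95}: f^{-1}(U) = {ι, κ, λ, μ} ∈ τ_X ✓.
  U = {92, 93, 94, 95}: f^{-1}(U) = {ι, κ, λ, μ} ∈ τ_X ✓.
Found U = {95} with f^{-1}(U) = {ι, κ} not in τ_X. Therefore f is NOT continuous.


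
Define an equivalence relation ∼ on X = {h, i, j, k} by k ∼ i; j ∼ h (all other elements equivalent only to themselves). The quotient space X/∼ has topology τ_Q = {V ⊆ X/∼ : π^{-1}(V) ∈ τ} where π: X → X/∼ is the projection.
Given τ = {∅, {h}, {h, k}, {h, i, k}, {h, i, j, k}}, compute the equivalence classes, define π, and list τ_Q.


X/∼ = {[h=j], [i=k]}; |τ_Q| = 2.

Equivalence classes: [h=j], [i=k].
Quotient map π: X → X/∼ sends h ↦ [h=j], i ↦ [i=k], j ↦ [h=j], k ↦ [i=k].
For each subset V ⊆ X/∼, compute π^{-1}(V) ⊆ X and check whether π^{-1}(V) ∈ τ. V is open in τ_Q iff π^{-1}(V) ∈ τ.
  V = {}: π^{-1}(V) = ∅ ∈ τ ✓.
  V = {[h=j]}: π^{-1}(V) = {h, j} ∉ τ ✗.
  V = {[i=k]}: π^{-1}(V) = {i, k} ∉ τ ✗.
  V = {[h=j], [i=k]}: π^{-1}(V) = {h, i, j, k} ∈ τ ✓.
Open sets in the quotient: τ_Q = {{}, {[h=j], [i=k]}} (2 elements).


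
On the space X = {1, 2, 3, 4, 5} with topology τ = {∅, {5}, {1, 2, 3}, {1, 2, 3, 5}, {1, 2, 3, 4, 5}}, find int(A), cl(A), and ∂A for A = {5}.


int(A) = {5}, cl(A) = {4, 5}, ∂A = {4}.

Closed sets in (X, τ) are complements of opens:
  closed(X, τ) = {∅, {4}, {4, 5}, {1, 2, 3, 4}, {1, 2, 3, 4, 5}}.
int(A) = ⋃ {U ∈ τ : U ⊆ A}. Opens contained in A: ∅, {5}.
Taking the union of these: int(A) = {5}.
cl(A) = ⋂ {C closed : A ⊆ C}. Closed sets containing A: {4, 5}, {1, 2, 3, 4, 5}.
Intersecting these: cl(A) = {4, 5}.
∂A = cl(A) ∖ int(A) = {4, 5} ∖ {5} = {4}.


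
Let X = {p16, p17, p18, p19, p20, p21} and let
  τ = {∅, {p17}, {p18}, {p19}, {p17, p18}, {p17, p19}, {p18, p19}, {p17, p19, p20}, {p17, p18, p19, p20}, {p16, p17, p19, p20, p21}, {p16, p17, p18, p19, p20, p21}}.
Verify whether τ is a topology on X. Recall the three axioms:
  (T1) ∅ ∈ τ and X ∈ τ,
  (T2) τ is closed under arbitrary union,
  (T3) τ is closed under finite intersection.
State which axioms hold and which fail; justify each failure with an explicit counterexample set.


τ is NOT a topology on X.

Axiom (T1): ∅ ∈ τ? Yes; X ∈ τ? Yes.
Axiom (T2/T3): check pairwise unions and intersections of members of τ.
Counterexample for (T2): {p17} ∪ {p18, p19} = {p17, p18, p19} ∉ τ. Therefore τ is NOT a topology.


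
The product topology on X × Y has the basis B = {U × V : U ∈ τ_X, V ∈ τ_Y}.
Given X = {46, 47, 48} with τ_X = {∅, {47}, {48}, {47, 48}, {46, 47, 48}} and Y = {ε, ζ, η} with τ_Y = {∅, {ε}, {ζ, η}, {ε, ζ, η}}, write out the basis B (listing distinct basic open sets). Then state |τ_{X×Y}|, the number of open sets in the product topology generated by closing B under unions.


Basis B = {∅ × ∅, {47} × {ε}, {48} × {ε}, {47, 48} × {ε}, {47} × {ζ, η}, {48} × {ζ, η}, {46, 47, 48} × {ε}, {47} × {ε, ζ, η}, {48} × {ε, ζ, η}, {47, 48} × {ζ, η}, {46, 47, 48} × {ζ, η}, {47, 48} × {ε, ζ, η}, {46, 47, 48} × {ε, ζ, η}}; |τ_{X×Y}| = 25.

Enumerate products U × V with U ∈ τ_X, V ∈ τ_Y (deduplicated):
  ∅ × ∅ = {} (∅)
  {47} × {ε} = {(47,ε)}
  {48} × {ε} = {(48,ε)}
  {47, 48} × {ε} = {(47,ε), (48,ε)}
  {47} × {ζ, η} = {(47,ζ), (47,η)}
  {48} × {ζ, η} = {(48,ζ), (48,η)}
  {46, 47, 48} × {ε} = {(46,ε), (47,ε), (48,ε)}
  {47} × {ε, ζ, η} = {(47,ε), (47,ζ), (47,η)}
  {48} × {ε, ζ, η} = {(48,ε), (48,ζ), (48,η)}
  {47, 48} × {ζ, η} = {(47,ζ), (47,η), (48,ζ), (48,η)}
  {46, 47, 48} × {ζ, η} = {(46,ζ), (46,η), (47,ζ), (47,η), (48,ζ), (48,η)}
  {47, 48} × {ε, ζ, η} = {(47,ε), (47,ζ), (47,η), (48,ε), (48,ζ), (48,η)}
  {46, 47, 48} × {ε, ζ, η} = {(46,ε), (46,ζ), (46,η), (47,ε), (47,ζ), (47,η), (48,ε), (48,ζ), (48,η)}
These 13 distinct sets form the basis B.
Close under arbitrary unions to get τ_{X×Y}; counting gives |τ_{X×Y}| = 25.


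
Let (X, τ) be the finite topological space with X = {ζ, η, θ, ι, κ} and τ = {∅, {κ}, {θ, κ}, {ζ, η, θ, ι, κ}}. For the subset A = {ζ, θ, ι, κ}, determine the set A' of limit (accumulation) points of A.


A' = {ζ, η, θ, ι}

For each x ∈ X, list the open sets U ∈ τ with x ∈ U, then check whether U ∩ (A ∖ {x}) ≠ ∅ for every such U.
  x = ζ: opens ∋ x are {ζ, η, θ, ι, κ}; each meets A ∖ {ζ}, so x IS a limit point.
  x = η: opens ∋ x are {ζ, η, θ, ι, κ}; each meets A ∖ {η}, so x IS a limit point.
  x = θ: opens ∋ x are {θ, κ}, {ζ, η, θ, ι, κ}; each meets A ∖ {θ}, so x IS a limit point.
  x = ι: opens ∋ x are {ζ, η, θ, ι, κ}; each meets A ∖ {ι}, so x IS a limit point.
  x = κ: open {κ} ∋ x has {κ} ∩ (A ∖ {κ}) = ∅, so x is NOT a limit point.
Collecting: A' = {ζ, η, θ, ι}.


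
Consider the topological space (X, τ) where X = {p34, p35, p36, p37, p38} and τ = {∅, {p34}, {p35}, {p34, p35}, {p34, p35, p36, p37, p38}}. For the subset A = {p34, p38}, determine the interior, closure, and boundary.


int(A) = {p34}, cl(A) = {p34, p36, p37, p38}, ∂A = {p36, p37, p38}.

Closed sets in (X, τ) are complements of opens:
  closed(X, τ) = {∅, {p36, p37, p38}, {p34, p36, p37, p38}, {p35, p36, p37, p38}, {p34, p35, p36, p37, p38}}.
int(A) = ⋃ {U ∈ τ : U ⊆ A}. Opens contained in A: ∅, {p34}.
Taking the union of these: int(A) = {p34}.
cl(A) = ⋂ {C closed : A ⊆ C}. Closed sets containing A: {p34, p36, p37, p38}, {p34, p35, p36, p37, p38}.
Intersecting these: cl(A) = {p34, p36, p37, p38}.
∂A = cl(A) ∖ int(A) = {p34, p36, p37, p38} ∖ {p34} = {p36, p37, p38}.


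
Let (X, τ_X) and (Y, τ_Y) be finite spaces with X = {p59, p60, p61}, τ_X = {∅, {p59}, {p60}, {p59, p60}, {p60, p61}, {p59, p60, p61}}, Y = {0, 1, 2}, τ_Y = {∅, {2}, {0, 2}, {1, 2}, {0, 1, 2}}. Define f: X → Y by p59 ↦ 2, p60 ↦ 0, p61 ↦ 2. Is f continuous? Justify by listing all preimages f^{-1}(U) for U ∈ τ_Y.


f is NOT continuous.

Compute f^{-1}(U) for each U ∈ τ_Y:
  U = ∅: f^{-1}(U) = ∅ ∈ τ_X ✓.
  U = {2}: f^{-1}(U) = {p59, p61} ∉ τ_X ✗.
  U = {0, 2}: f^{-1}(U) = {p59, p60, p61} ∈ τ_X ✓.
  U = {1, 2}: f^{-1}(U) = {p59, p61} ∉ τ_X ✗.
  U = {0, 1, 2}: f^{-1}(U) = {p59, p60, p61} ∈ τ_X ✓.
Found U = {2} with f^{-1}(U) = {p59, p61} not in τ_X. Therefore f is NOT continuous.


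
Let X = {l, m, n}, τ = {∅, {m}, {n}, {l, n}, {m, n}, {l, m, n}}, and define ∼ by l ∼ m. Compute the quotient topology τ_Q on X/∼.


X/∼ = {[l=m], [n]}; |τ_Q| = 3.

Equivalence classes: [l=m], [n].
Quotient map π: X → X/∼ sends l ↦ [l=m], m ↦ [l=m], n ↦ [n].
For each subset V ⊆ X/∼, compute π^{-1}(V) ⊆ X and check whether π^{-1}(V) ∈ τ. V is open in τ_Q iff π^{-1}(V) ∈ τ.
  V = {}: π^{-1}(V) = ∅ ∈ τ ✓.
  V = {[l=m]}: π^{-1}(V) = {l, m} ∉ τ ✗.
  V = {[n]}: π^{-1}(V) = {n} ∈ τ ✓.
  V = {[l=m], [n]}: π^{-1}(V) = {l, m, n} ∈ τ ✓.
Open sets in the quotient: τ_Q = {{}, {[n]}, {[l=m], [n]}} (3 elements).
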